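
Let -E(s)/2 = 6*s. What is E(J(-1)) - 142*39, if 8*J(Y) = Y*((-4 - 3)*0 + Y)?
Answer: -11079/2 ≈ -5539.5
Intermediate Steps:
J(Y) = Y²/8 (J(Y) = (Y*((-4 - 3)*0 + Y))/8 = (Y*(-7*0 + Y))/8 = (Y*(0 + Y))/8 = (Y*Y)/8 = Y²/8)
E(s) = -12*s
E(J(-1)) - 142*39 = -3*(-1)²/2 - 142*39 = -3/2 - 5538 = -11079/2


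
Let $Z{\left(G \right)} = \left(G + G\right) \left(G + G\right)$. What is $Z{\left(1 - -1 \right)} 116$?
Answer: $1856$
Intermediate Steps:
$Z{\left(G \right)} = 4 G^{2}$ ($Z{\left(G \right)} = 2 G 2 G = 4 G^{2}$)
$Z{\left(1 - -1 \right)} 116 = 4 \left(1 - -1\right)^{2} \cdot 116 = 4 \left(1 + 1\right)^{2} \cdot 116 = 4 \cdot 2^{2} \cdot 116 = 4 \cdot 4 \cdot 116 = 16 \cdot 116 = 1856$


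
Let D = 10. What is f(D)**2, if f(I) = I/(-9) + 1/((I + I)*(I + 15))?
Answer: 24910081/20250000 ≈ 1.2301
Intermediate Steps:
f(I) = -I/9 + 1/(2*I*(15 + I)) (f(I) = I*(-1/9) + 1/((2*I)*(15 + I)) = -I/9 + 1/(2*I*(15 + I)))
f(D)**2 = ((1/18)*(9 - 30*10**2 - 2*10**3)/(10*(15 + 10)))**2 = ((1/18)*(1/10)*(9 - 30*100 - 2*1000)/25)**2 = ((1/18)*(1/10)*(1/25)*(9 - 3000 - 2000))**2 = ((1/18)*(1/10)*(1/25)*(-4991))**2 = (-4991/4500)**2 = 24910081/20250000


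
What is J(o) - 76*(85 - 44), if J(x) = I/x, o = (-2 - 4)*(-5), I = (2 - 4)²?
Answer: -46738/15 ≈ -3115.9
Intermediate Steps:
I = 4 (I = (-2)² = 4)
o = 30 (o = -6*(-5) = 30)
J(x) = 4/x
J(o) - 76*(85 - 44) = 4/30 - 76*(85 - 44) = 4*(1/30) - 76*41 = 2/15 - 1*3116 = 2/15 - 3116 = -46738/15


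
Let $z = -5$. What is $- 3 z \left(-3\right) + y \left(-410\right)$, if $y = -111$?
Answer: $45465$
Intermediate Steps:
$- 3 z \left(-3\right) + y \left(-410\right) = \left(-3\right) \left(-5\right) \left(-3\right) - -45510 = 15 \left(-3\right) + 45510 = -45 + 45510 = 45465$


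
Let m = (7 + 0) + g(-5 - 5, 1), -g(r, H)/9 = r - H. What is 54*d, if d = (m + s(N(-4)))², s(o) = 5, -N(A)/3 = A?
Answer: 665334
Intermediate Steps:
N(A) = -3*A
g(r, H) = -9*r + 9*H (g(r, H) = -9*(r - H) = -9*r + 9*H)
m = 106 (m = (7 + 0) + (-9*(-5 - 5) + 9*1) = 7 + (-9*(-10) + 9) = 7 + (90 + 9) = 7 + 99 = 106)
d = 12321 (d = (106 + 5)² = 111² = 12321)
54*d = 54*12321 = 665334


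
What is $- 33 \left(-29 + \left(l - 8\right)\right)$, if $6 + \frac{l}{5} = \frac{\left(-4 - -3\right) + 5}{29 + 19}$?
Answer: $\frac{8789}{4} \approx 2197.3$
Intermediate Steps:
$l = - \frac{355}{12}$ ($l = -30 + 5 \frac{\left(-4 - -3\right) + 5}{29 + 19} = -30 + 5 \frac{\left(-4 + 3\right) + 5}{48} = -30 + 5 \left(-1 + 5\right) \frac{1}{48} = -30 + 5 \cdot 4 \cdot \frac{1}{48} = -30 + 5 \cdot \frac{1}{12} = -30 + \frac{5}{12} = - \frac{355}{12} \approx -29.583$)
$- 33 \left(-29 + \left(l - 8\right)\right) = - 33 \left(-29 - \frac{451}{12}\right) = \left(-33\right) \left(- \frac{799}{12}\right) = \frac{8789}{4}$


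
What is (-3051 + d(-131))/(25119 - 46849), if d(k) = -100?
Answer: 3151/21730 ≈ 0.14501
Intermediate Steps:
(-3051 + d(-131))/(25119 - 46849) = (-3051 - 100)/(25119 - 46849) = -3151/(-21730) = -3151*(-1/21730) = 3151/21730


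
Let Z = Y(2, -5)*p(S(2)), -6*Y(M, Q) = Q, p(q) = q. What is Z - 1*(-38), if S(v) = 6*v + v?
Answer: 149/3 ≈ 49.667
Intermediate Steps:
S(v) = 7*v
Y(M, Q) = -Q/6
Z = 35/3 (Z = (-⅙*(-5))*(7*2) = (⅚)*14 = 35/3 ≈ 11.667)
Z - 1*(-38) = 35/3 - 1*(-38) = 35/3 + 38 = 149/3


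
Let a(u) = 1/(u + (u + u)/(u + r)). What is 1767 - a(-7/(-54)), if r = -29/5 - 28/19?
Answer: 324426495/184723 ≈ 1756.3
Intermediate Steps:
r = -691/95 (r = -29*⅕ - 28*1/19 = -29/5 - 28/19 = -691/95 ≈ -7.2737)
a(u) = 1/(u + 2*u/(-691/95 + u)) (a(u) = 1/(u + (u + u)/(u - 691/95)) = 1/(u + (2*u)/(-691/95 + u)) = 1/(u + 2*u/(-691/95 + u)))
1767 - a(-7/(-54)) = 1767 - (-691 + 95*(-7/(-54)))/(((-7/(-54)))*(-501 + 95*(-7/(-54)))) = 1767 - (-691 + 95*(-7*(-1/54)))/(((-7*(-1/54)))*(-501 + 95*(-7*(-1/54)))) = 1767 - (-691 + 95*(7/54))/(7/54*(-501 + 95*(7/54))) = 1767 - 54*(-691 + 665/54)/(7*(-501 + 665/54)) = 1767 - 54*(-36649)/(7*(-26389/54)*54) = 1767 - 54*(-54)*(-36649)/(7*26389*54) = 1767 - 1*1979046/184723 = 1767 - 1979046/184723 = 324426495/184723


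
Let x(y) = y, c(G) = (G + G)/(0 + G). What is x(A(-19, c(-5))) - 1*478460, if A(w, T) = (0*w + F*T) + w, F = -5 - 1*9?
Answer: -478507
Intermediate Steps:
F = -14 (F = -5 - 9 = -14)
c(G) = 2 (c(G) = (2*G)/G = 2)
A(w, T) = w - 14*T (A(w, T) = (0*w - 14*T) + w = (0 - 14*T) + w = -14*T + w = w - 14*T)
x(A(-19, c(-5))) - 1*478460 = (-19 - 14*2) - 1*478460 = (-19 - 28) - 478460 = -47 - 478460 = -478507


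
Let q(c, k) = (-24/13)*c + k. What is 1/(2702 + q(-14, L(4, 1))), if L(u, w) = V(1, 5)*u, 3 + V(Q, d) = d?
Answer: 13/35566 ≈ 0.00036552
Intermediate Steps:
V(Q, d) = -3 + d
L(u, w) = 2*u (L(u, w) = (-3 + 5)*u = 2*u)
q(c, k) = k - 24*c/13 (q(c, k) = (-24*1/13)*c + k = -24*c/13 + k = k - 24*c/13)
1/(2702 + q(-14, L(4, 1))) = 1/(2702 + (2*4 - 24/13*(-14))) = 1/(2702 + (8 + 336/13)) = 1/(2702 + 440/13) = 1/(35566/13) = 13/35566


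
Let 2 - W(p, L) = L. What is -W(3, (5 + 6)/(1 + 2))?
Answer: 5/3 ≈ 1.6667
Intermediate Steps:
W(p, L) = 2 - L
-W(3, (5 + 6)/(1 + 2)) = -(2 - (5 + 6)/(1 + 2)) = -(2 - 11/3) = -1*(-5/3) = 5/3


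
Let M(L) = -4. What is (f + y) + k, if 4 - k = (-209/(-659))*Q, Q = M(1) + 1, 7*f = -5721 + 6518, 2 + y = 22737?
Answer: 105424619/4613 ≈ 22854.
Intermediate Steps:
y = 22735 (y = -2 + 22737 = 22735)
f = 797/7 (f = (-5721 + 6518)/7 = (1/7)*797 = 797/7 ≈ 113.86)
Q = -3 (Q = -4 + 1 = -3)
k = 3263/659 (k = 4 - (-209/(-659))*(-3) = 4 - (-209*(-1/659))*(-3) = 4 - 209*(-3)/659 = 4 - 1*(-627/659) = 4 + 627/659 = 3263/659 ≈ 4.9514)
(f + y) + k = (797/7 + 22735) + 3263/659 = 159942/7 + 3263/659 = 105424619/4613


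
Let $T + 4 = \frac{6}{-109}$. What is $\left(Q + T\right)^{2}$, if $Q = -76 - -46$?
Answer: $\frac{13778944}{11881} \approx 1159.7$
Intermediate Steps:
$T = - \frac{442}{109}$ ($T = -4 + \frac{6}{-109} = -4 + 6 \left(- \frac{1}{109}\right) = -4 - \frac{6}{109} = - \frac{442}{109} \approx -4.055$)
$Q = -30$ ($Q = -76 + 46 = -30$)
$\left(Q + T\right)^{2} = \left(-30 - \frac{442}{109}\right)^{2} = \left(- \frac{3712}{109}\right)^{2} = \frac{13778944}{11881}$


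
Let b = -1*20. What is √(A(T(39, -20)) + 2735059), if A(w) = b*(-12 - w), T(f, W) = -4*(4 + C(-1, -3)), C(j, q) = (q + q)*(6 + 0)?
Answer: √2737859 ≈ 1654.6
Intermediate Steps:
C(j, q) = 12*q (C(j, q) = (2*q)*6 = 12*q)
b = -20
T(f, W) = 128 (T(f, W) = -4*(4 + 12*(-3)) = -4*(4 - 36) = -4*(-32) = 128)
A(w) = 240 + 20*w (A(w) = -20*(-12 - w) = 240 + 20*w)
√(A(T(39, -20)) + 2735059) = √((240 + 20*128) + 2735059) = √((240 + 2560) + 2735059) = √(2800 + 2735059) = √2737859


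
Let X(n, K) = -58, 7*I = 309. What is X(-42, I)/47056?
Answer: -29/23528 ≈ -0.0012326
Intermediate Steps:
I = 309/7 (I = (⅐)*309 = 309/7 ≈ 44.143)
X(-42, I)/47056 = -58/47056 = -58*1/47056 = -29/23528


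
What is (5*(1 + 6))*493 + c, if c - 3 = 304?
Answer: 17562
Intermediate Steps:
c = 307 (c = 3 + 304 = 307)
(5*(1 + 6))*493 + c = (5*(1 + 6))*493 + 307 = (5*7)*493 + 307 = 35*493 + 307 = 17255 + 307 = 17562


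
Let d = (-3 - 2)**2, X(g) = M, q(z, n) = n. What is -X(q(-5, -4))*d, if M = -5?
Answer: 125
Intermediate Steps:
X(g) = -5
d = 25 (d = (-5)**2 = 25)
-X(q(-5, -4))*d = -(-5)*25 = -1*(-125) = 125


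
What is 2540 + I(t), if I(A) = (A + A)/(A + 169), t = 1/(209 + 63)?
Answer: 116761262/45969 ≈ 2540.0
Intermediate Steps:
t = 1/272 ≈ 0.0036765
I(A) = 2*A/(169 + A) (I(A) = (2*A)/(169 + A) = 2*A/(169 + A))
2540 + I(t) = 2540 + 2*(1/272)/(169 + 1/272) = 2540 + 2*(1/272)/(45969/272) = 2540 + 2*(1/272)*(272/45969) = 2540 + 2/45969 = 116761262/45969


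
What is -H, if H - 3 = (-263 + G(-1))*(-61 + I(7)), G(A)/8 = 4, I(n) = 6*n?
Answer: -4392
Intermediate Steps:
G(A) = 32 (G(A) = 8*4 = 32)
H = 4392 (H = 3 + (-263 + 32)*(-61 + 6*7) = 3 - 231*(-61 + 42) = 3 - 231*(-19) = 3 + 4389 = 4392)
-H = -1*4392 = -4392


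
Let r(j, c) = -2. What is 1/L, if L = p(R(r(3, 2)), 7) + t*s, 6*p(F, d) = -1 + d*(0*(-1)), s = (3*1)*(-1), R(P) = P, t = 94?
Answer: -6/1693 ≈ -0.0035440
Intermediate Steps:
s = -3 (s = 3*(-1) = -3)
p(F, d) = -1/6 (p(F, d) = (-1 + d*(0*(-1)))/6 = (-1 + d*0)/6 = (-1 + 0)/6 = (1/6)*(-1) = -1/6)
L = -1693/6 (L = -1/6 + 94*(-3) = -1/6 - 282 = -1693/6 ≈ -282.17)
1/L = 1/(-1693/6) = -6/1693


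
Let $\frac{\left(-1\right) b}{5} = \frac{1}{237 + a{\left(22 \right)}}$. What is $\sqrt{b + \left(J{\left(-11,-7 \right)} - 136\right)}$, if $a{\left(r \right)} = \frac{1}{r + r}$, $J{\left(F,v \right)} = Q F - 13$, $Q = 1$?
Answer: $\frac{2 i \sqrt{4351135235}}{10429} \approx 12.65 i$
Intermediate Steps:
$J{\left(F,v \right)} = -13 + F$ ($J{\left(F,v \right)} = 1 F - 13 = F - 13 = -13 + F$)
$a{\left(r \right)} = \frac{1}{2 r}$
$b = - \frac{220}{10429}$ ($b = - \frac{5}{237 + \frac{1}{2 \cdot 22}} = - \frac{5}{237 + \frac{1}{2} \cdot \frac{1}{22}} = - \frac{5}{237 + \frac{1}{44}} = - \frac{5}{\frac{10429}{44}} = \left(-5\right) \frac{44}{10429} = - \frac{220}{10429} \approx -0.021095$)
$\sqrt{b + \left(J{\left(-11,-7 \right)} - 136\right)} = \sqrt{- \frac{220}{10429} - 160} = \sqrt{- \frac{1668860}{10429}} = \frac{2 i \sqrt{4351135235}}{10429}$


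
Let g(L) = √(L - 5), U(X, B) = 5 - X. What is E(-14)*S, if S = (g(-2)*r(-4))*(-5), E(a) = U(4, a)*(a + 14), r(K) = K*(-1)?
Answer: 0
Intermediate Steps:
r(K) = -K
E(a) = 14 + a (E(a) = (5 - 1*4)*(a + 14) = (5 - 4)*(14 + a) = 1*(14 + a) = 14 + a)
g(L) = √(-5 + L)
S = -20*I*√7 (S = (√(-5 - 2)*(-1*(-4)))*(-5) = (√(-7)*4)*(-5) = ((I*√7)*4)*(-5) = (4*I*√7)*(-5) = -20*I*√7 ≈ -52.915*I)
E(-14)*S = (14 - 14)*(-20*I*√7) = 0*(-20*I*√7) = 0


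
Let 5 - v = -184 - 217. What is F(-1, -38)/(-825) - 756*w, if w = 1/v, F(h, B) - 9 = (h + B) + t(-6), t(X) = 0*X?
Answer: -2912/1595 ≈ -1.8257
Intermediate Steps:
t(X) = 0
F(h, B) = 9 + B + h (F(h, B) = 9 + ((h + B) + 0) = 9 + ((B + h) + 0) = 9 + (B + h) = 9 + B + h)
v = 406 (v = 5 - (-184 - 217) = 5 - 1*(-401) = 5 + 401 = 406)
w = 1/406 ≈ 0.0024631
F(-1, -38)/(-825) - 756*w = (9 - 38 - 1)/(-825) - 756*1/406 = -30*(-1/825) - 54/29 = 2/55 - 54/29 = -2912/1595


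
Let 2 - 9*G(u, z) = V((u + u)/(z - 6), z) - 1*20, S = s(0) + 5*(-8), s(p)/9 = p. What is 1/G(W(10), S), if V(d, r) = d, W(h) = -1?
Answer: 207/505 ≈ 0.40990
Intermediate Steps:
s(p) = 9*p
S = -40 (S = 9*0 + 5*(-8) = 0 - 40 = -40)
G(u, z) = 22/9 - 2*u/(9*(-6 + z)) (G(u, z) = 2/9 - ((u + u)/(z - 6) - 1*20)/9 = 2/9 - ((2*u)/(-6 + z) - 20)/9 = 2/9 - (2*u/(-6 + z) - 20)/9 = 2/9 - (-20 + 2*u/(-6 + z))/9 = 2/9 + (20/9 - 2*u/(9*(-6 + z))) = 22/9 - 2*u/(9*(-6 + z)))
1/G(W(10), S) = 1/(2*(-66 - 1*(-1) + 11*(-40))/(9*(-6 - 40))) = 1/((2/9)*(-66 + 1 - 440)/(-46)) = 1/((2/9)*(-1/46)*(-505)) = 1/(505/207) = 207/505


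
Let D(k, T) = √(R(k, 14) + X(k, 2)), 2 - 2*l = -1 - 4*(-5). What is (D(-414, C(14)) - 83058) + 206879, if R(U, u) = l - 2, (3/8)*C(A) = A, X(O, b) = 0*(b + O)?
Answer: 123821 + I*√42/2 ≈ 1.2382e+5 + 3.2404*I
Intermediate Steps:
l = -17/2 (l = 1 - (-1 - 4*(-5))/2 = 1 - (-1 + 20)/2 = 1 - ½*19 = 1 - 19/2 = -17/2 ≈ -8.5000)
X(O, b) = 0 (X(O, b) = 0*(O + b) = 0)
C(A) = 8*A/3
R(U, u) = -21/2 (R(U, u) = -17/2 - 2 = -21/2)
D(k, T) = I*√42/2 (D(k, T) = √(-21/2 + 0) = √(-21/2) = I*√42/2)
(D(-414, C(14)) - 83058) + 206879 = (I*√42/2 - 83058) + 206879 = (-83058 + I*√42/2) + 206879 = 123821 + I*√42/2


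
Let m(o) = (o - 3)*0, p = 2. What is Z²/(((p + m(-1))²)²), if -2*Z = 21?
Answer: 441/64 ≈ 6.8906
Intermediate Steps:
Z = -21/2 (Z = -½*21 = -21/2 ≈ -10.500)
m(o) = 0 (m(o) = (-3 + o)*0 = 0)
Z²/(((p + m(-1))²)²) = (-21/2)²/(((2 + 0)²)²) = 441/(4*((2²)²)) = 441/(4*(4²)) = (441/4)/16 = (441/4)*(1/16) = 441/64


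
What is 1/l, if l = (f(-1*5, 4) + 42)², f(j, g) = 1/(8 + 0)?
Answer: 64/113569 ≈ 0.00056353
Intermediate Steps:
f(j, g) = ⅛ (f(j, g) = 1/8 = ⅛)
l = 113569/64 (l = (⅛ + 42)² = (337/8)² = 113569/64 ≈ 1774.5)
1/l = 1/(113569/64) = 64/113569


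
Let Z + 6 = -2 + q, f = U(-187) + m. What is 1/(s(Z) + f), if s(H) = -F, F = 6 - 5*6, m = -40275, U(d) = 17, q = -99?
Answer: -1/40234 ≈ -2.4855e-5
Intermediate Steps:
f = -40258 (f = 17 - 40275 = -40258)
Z = -107 (Z = -6 + (-2 - 99) = -6 - 101 = -107)
F = -24 (F = 6 - 30 = -24)
s(H) = 24 (s(H) = -1*(-24) = 24)
1/(s(Z) + f) = 1/(24 - 40258) = 1/(-40234) = -1/40234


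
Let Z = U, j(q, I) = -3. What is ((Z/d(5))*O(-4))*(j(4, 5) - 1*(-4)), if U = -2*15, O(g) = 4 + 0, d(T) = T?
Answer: -24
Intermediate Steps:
O(g) = 4
U = -30
Z = -30
((Z/d(5))*O(-4))*(j(4, 5) - 1*(-4)) = (-30/5*4)*(-3 - 1*(-4)) = (-30*⅕*4)*(-3 + 4) = -6*4*1 = -24*1 = -24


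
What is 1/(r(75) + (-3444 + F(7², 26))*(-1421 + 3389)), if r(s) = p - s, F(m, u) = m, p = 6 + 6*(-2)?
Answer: -1/6681441 ≈ -1.4967e-7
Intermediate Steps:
p = -6 (p = 6 - 12 = -6)
r(s) = -6 - s
1/(r(75) + (-3444 + F(7², 26))*(-1421 + 3389)) = 1/((-6 - 1*75) + (-3444 + 7²)*(-1421 + 3389)) = 1/((-6 - 75) + (-3444 + 49)*1968) = 1/(-81 - 3395*1968) = 1/(-81 - 6681360) = 1/(-6681441) = -1/6681441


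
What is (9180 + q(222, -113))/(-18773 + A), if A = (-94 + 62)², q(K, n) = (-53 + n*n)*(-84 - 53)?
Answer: 1732912/17749 ≈ 97.634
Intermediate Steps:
q(K, n) = 7261 - 137*n² (q(K, n) = (-53 + n²)*(-137) = 7261 - 137*n²)
A = 1024 (A = (-32)² = 1024)
(9180 + q(222, -113))/(-18773 + A) = (9180 + (7261 - 137*(-113)²))/(-18773 + 1024) = (9180 + (7261 - 137*12769))/(-17749) = (9180 + (7261 - 1749353))*(-1/17749) = (9180 - 1742092)*(-1/17749) = -1732912*(-1/17749) = 1732912/17749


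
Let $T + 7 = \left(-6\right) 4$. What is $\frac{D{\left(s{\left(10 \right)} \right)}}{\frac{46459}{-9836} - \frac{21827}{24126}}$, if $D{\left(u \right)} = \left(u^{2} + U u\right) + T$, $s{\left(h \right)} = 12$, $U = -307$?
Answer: $\frac{423705106428}{667780103} \approx 634.5$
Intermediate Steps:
$T = -31$ ($T = -7 - 24 = -31$)
$D{\left(u \right)} = -31 + u^{2} - 307 u$ ($D{\left(u \right)} = \left(u^{2} - 307 u\right) - 31 = -31 + u^{2} - 307 u$)
$\frac{D{\left(s{\left(10 \right)} \right)}}{\frac{46459}{-9836} - \frac{21827}{24126}} = \frac{-31 + 12^{2} - 3684}{\frac{46459}{-9836} - \frac{21827}{24126}} = \frac{-31 + 144 - 3684}{46459 \left(- \frac{1}{9836}\right) - \frac{21827}{24126}} = - \frac{3571}{- \frac{46459}{9836} - \frac{21827}{24126}} = - \frac{3571}{- \frac{667780103}{118651668}} = \left(-3571\right) \left(- \frac{118651668}{667780103}\right) = \frac{423705106428}{667780103}$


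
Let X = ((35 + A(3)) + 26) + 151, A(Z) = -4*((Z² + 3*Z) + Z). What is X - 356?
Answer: -228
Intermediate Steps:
A(Z) = -16*Z - 4*Z² (A(Z) = -4*(Z² + 4*Z) = -16*Z - 4*Z²)
X = 128 (X = ((35 - 4*3*(4 + 3)) + 26) + 151 = ((35 - 4*3*7) + 26) + 151 = ((35 - 84) + 26) + 151 = (-49 + 26) + 151 = -23 + 151 = 128)
X - 356 = 128 - 356 = -228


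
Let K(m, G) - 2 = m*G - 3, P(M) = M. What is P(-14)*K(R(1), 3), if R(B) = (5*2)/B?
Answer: -406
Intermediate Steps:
R(B) = 10/B
K(m, G) = -1 + G*m (K(m, G) = 2 + (m*G - 3) = 2 + (G*m - 3) = 2 + (-3 + G*m) = -1 + G*m)
P(-14)*K(R(1), 3) = -14*(-1 + 3*(10/1)) = -14*(-1 + 3*(10*1)) = -14*(-1 + 3*10) = -14*(-1 + 30) = -14*29 = -406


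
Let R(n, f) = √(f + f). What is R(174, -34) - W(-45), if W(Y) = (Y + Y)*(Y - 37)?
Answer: -7380 + 2*I*√17 ≈ -7380.0 + 8.2462*I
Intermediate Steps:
R(n, f) = √2*√f (R(n, f) = √(2*f) = √2*√f)
W(Y) = 2*Y*(-37 + Y) (W(Y) = (2*Y)*(-37 + Y) = 2*Y*(-37 + Y))
R(174, -34) - W(-45) = √2*√(-34) - 2*(-45)*(-37 - 45) = √2*(I*√34) - 2*(-45)*(-82) = 2*I*√17 - 1*7380 = 2*I*√17 - 7380 = -7380 + 2*I*√17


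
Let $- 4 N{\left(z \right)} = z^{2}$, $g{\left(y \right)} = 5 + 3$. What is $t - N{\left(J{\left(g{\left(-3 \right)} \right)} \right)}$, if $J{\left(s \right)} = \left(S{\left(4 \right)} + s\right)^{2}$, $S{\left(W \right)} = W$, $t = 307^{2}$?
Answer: $99433$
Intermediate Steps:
$t = 94249$
$g{\left(y \right)} = 8$
$J{\left(s \right)} = \left(4 + s\right)^{2}$
$N{\left(z \right)} = - \frac{z^{2}}{4}$
$t - N{\left(J{\left(g{\left(-3 \right)} \right)} \right)} = 94249 - - \frac{\left(\left(4 + 8\right)^{2}\right)^{2}}{4} = 94249 - - \frac{\left(12^{2}\right)^{2}}{4} = 94249 - - \frac{144^{2}}{4} = 94249 - \left(- \frac{1}{4}\right) 20736 = 94249 - -5184 = 94249 + 5184 = 99433$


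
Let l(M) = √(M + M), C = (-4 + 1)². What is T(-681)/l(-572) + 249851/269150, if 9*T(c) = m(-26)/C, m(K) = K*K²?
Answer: 35693/38450 + 338*I*√286/891 ≈ 0.9283 + 6.4154*I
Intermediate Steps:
m(K) = K³
C = 9 (C = (-3)² = 9)
l(M) = √2*√M (l(M) = √(2*M) = √2*√M)
T(c) = -17576/81 (T(c) = ((-26)³/9)/9 = (-17576*⅑)/9 = (⅑)*(-17576/9) = -17576/81)
T(-681)/l(-572) + 249851/269150 = -17576*(-I*√286/572)/81 + 249851/269150 = -17576*(-I*√286/572)/81 + 249851*(1/269150) = -17576*(-I*√286/572)/81 + 35693/38450 = -(-338)*I*√286/891 + 35693/38450 = 338*I*√286/891 + 35693/38450 = 35693/38450 + 338*I*√286/891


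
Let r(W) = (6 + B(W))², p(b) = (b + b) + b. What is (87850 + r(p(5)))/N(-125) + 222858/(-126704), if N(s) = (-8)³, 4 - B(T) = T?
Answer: -703013581/4054528 ≈ -173.39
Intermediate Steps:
p(b) = 3*b (p(b) = 2*b + b = 3*b)
B(T) = 4 - T
N(s) = -512
r(W) = (10 - W)² (r(W) = (6 + (4 - W))² = (10 - W)²)
(87850 + r(p(5)))/N(-125) + 222858/(-126704) = (87850 + (-10 + 3*5)²)/(-512) + 222858/(-126704) = (87850 + (-10 + 15)²)*(-1/512) + 222858*(-1/126704) = (87850 + 5²)*(-1/512) - 111429/63352 = (87850 + 25)*(-1/512) - 111429/63352 = 87875*(-1/512) - 111429/63352 = -87875/512 - 111429/63352 = -703013581/4054528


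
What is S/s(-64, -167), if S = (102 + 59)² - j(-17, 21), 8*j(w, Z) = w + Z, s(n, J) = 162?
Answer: 51841/324 ≈ 160.00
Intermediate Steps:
j(w, Z) = Z/8 + w/8 (j(w, Z) = (w + Z)/8 = (Z + w)/8 = Z/8 + w/8)
S = 51841/2 (S = (102 + 59)² - ((⅛)*21 + (⅛)*(-17)) = 161² - (21/8 - 17/8) = 25921 - 1*½ = 25921 - ½ = 51841/2 ≈ 25921.)
S/s(-64, -167) = (51841/2)/162 = (51841/2)*(1/162) = 51841/324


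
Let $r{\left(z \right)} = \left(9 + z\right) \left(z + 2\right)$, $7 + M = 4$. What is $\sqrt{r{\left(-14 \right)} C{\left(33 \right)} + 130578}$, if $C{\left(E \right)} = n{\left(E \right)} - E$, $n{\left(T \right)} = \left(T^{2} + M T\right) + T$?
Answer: $\sqrt{189978} \approx 435.86$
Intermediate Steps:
$M = -3$ ($M = -7 + 4 = -3$)
$n{\left(T \right)} = T^{2} - 2 T$ ($n{\left(T \right)} = \left(T^{2} - 3 T\right) + T = T^{2} - 2 T$)
$r{\left(z \right)} = \left(2 + z\right) \left(9 + z\right)$ ($r{\left(z \right)} = \left(9 + z\right) \left(2 + z\right) = \left(2 + z\right) \left(9 + z\right)$)
$C{\left(E \right)} = - E + E \left(-2 + E\right)$ ($C{\left(E \right)} = E \left(-2 + E\right) - E = - E + E \left(-2 + E\right)$)
$\sqrt{r{\left(-14 \right)} C{\left(33 \right)} + 130578} = \sqrt{\left(18 + \left(-14\right)^{2} + 11 \left(-14\right)\right) 33 \left(-3 + 33\right) + 130578} = \sqrt{\left(18 + 196 - 154\right) 33 \cdot 30 + 130578} = \sqrt{60 \cdot 990 + 130578} = \sqrt{59400 + 130578} = \sqrt{189978}$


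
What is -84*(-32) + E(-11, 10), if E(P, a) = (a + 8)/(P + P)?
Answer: 29559/11 ≈ 2687.2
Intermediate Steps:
E(P, a) = (8 + a)/(2*P) (E(P, a) = (8 + a)/((2*P)) = (8 + a)*(1/(2*P)) = (8 + a)/(2*P))
-84*(-32) + E(-11, 10) = -84*(-32) + (½)*(8 + 10)/(-11) = 2688 + (½)*(-1/11)*18 = 2688 - 9/11 = 29559/11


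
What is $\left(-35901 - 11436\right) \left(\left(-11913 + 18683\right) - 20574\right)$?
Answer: $653439948$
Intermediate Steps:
$\left(-35901 - 11436\right) \left(\left(-11913 + 18683\right) - 20574\right) = - 47337 \left(6770 - 20574\right) = \left(-47337\right) \left(-13804\right) = 653439948$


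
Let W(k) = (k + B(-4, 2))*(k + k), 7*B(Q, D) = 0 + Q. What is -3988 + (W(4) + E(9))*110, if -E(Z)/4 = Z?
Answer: -34516/7 ≈ -4930.9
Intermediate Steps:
B(Q, D) = Q/7 (B(Q, D) = (0 + Q)/7 = Q/7)
E(Z) = -4*Z
W(k) = 2*k*(-4/7 + k) (W(k) = (k + (⅐)*(-4))*(k + k) = (k - 4/7)*(2*k) = (-4/7 + k)*(2*k) = 2*k*(-4/7 + k))
-3988 + (W(4) + E(9))*110 = -3988 + ((2/7)*4*(-4 + 7*4) - 4*9)*110 = -3988 + ((2/7)*4*(-4 + 28) - 36)*110 = -3988 + ((2/7)*4*24 - 36)*110 = -3988 + (192/7 - 36)*110 = -3988 - 60/7*110 = -3988 - 6600/7 = -34516/7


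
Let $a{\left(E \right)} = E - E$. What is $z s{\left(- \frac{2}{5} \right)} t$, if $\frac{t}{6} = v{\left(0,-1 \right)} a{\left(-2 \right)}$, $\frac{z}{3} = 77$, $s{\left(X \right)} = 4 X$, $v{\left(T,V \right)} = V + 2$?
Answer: $0$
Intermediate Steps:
$a{\left(E \right)} = 0$
$v{\left(T,V \right)} = 2 + V$
$z = 231$ ($z = 3 \cdot 77 = 231$)
$t = 0$ ($t = 6 \left(2 - 1\right) 0 = 6 \cdot 1 \cdot 0 = 6 \cdot 0 = 0$)
$z s{\left(- \frac{2}{5} \right)} t = 231 \cdot 4 \left(- \frac{2}{5}\right) 0 = 231 \left(- \frac{8}{5}\right) 0 = \left(- \frac{1848}{5}\right) 0 = 0$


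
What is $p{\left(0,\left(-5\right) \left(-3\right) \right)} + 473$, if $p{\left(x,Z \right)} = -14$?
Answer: $459$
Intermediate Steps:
$p{\left(0,\left(-5\right) \left(-3\right) \right)} + 473 = -14 + 473 = 459$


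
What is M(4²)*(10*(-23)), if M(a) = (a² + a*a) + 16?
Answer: -121440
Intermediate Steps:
M(a) = 16 + 2*a² (M(a) = (a² + a²) + 16 = 2*a² + 16 = 16 + 2*a²)
M(4²)*(10*(-23)) = (16 + 2*(4²)²)*(10*(-23)) = (16 + 2*16²)*(-230) = (16 + 2*256)*(-230) = (16 + 512)*(-230) = 528*(-230) = -121440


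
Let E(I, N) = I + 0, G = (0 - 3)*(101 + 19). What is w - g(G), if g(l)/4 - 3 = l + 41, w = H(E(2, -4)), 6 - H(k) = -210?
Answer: 1480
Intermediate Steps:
G = -360 (G = -3*120 = -360)
E(I, N) = I
H(k) = 216 (H(k) = 6 - 1*(-210) = 6 + 210 = 216)
w = 216
g(l) = 176 + 4*l (g(l) = 12 + 4*(l + 41) = 12 + 4*(41 + l) = 12 + (164 + 4*l) = 176 + 4*l)
w - g(G) = 216 - (176 + 4*(-360)) = 216 - (176 - 1440) = 216 - 1*(-1264) = 216 + 1264 = 1480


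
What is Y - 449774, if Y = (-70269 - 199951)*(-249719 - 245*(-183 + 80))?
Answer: 60659616706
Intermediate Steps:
Y = 60660066480 (Y = -270220*(-249719 - 245*(-103)) = -270220*(-249719 + 25235) = -270220*(-224484) = 60660066480)
Y - 449774 = 60660066480 - 449774 = 60659616706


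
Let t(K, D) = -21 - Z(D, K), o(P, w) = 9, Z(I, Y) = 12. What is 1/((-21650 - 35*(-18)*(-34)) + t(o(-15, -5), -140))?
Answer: -1/43103 ≈ -2.3200e-5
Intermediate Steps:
t(K, D) = -33 (t(K, D) = -21 - 1*12 = -21 - 12 = -33)
1/((-21650 - 35*(-18)*(-34)) + t(o(-15, -5), -140)) = 1/((-21650 - 35*(-18)*(-34)) - 33) = 1/((-21650 + 630*(-34)) - 33) = 1/((-21650 - 21420) - 33) = 1/(-43070 - 33) = 1/(-43103) = -1/43103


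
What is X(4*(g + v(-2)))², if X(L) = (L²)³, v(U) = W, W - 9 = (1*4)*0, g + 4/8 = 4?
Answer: 244140625000000000000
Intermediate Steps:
g = 7/2 (g = -½ + 4 = 7/2 ≈ 3.5000)
W = 9 (W = 9 + (1*4)*0 = 9 + 4*0 = 9 + 0 = 9)
v(U) = 9
X(L) = L⁶
X(4*(g + v(-2)))² = ((4*(7/2 + 9))⁶)² = ((4*(25/2))⁶)² = (50⁶)² = 15625000000² = 244140625000000000000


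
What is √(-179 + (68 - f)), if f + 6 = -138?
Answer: √33 ≈ 5.7446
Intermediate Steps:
f = -144 (f = -6 - 138 = -144)
√(-179 + (68 - f)) = √(-179 + (68 - 1*(-144))) = √(-179 + (68 + 144)) = √(-179 + 212) = √33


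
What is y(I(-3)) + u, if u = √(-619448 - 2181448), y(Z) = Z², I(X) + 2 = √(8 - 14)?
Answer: (2 - I*√6)² + 16*I*√10941 ≈ -2.0 + 1663.8*I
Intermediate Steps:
I(X) = -2 + I*√6 (I(X) = -2 + √(8 - 14) = -2 + √(-6) = -2 + I*√6)
u = 16*I*√10941 (u = √(-2800896) = 16*I*√10941 ≈ 1673.6*I)
y(I(-3)) + u = (-2 + I*√6)² + 16*I*√10941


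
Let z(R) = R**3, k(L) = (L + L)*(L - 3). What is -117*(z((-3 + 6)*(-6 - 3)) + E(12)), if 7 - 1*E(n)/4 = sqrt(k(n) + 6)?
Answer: 2299635 + 468*sqrt(222) ≈ 2.3066e+6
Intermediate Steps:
k(L) = 2*L*(-3 + L) (k(L) = (2*L)*(-3 + L) = 2*L*(-3 + L))
E(n) = 28 - 4*sqrt(6 + 2*n*(-3 + n)) (E(n) = 28 - 4*sqrt(2*n*(-3 + n) + 6) = 28 - 4*sqrt(6 + 2*n*(-3 + n)))
-117*(z((-3 + 6)*(-6 - 3)) + E(12)) = -117*(((-3 + 6)*(-6 - 3))**3 + (28 - 4*sqrt(2)*sqrt(3 + 12*(-3 + 12)))) = -117*((3*(-9))**3 + (28 - 4*sqrt(2)*sqrt(3 + 12*9))) = -117*((-27)**3 + (28 - 4*sqrt(2)*sqrt(3 + 108))) = -117*(-19683 + (28 - 4*sqrt(2)*sqrt(111))) = -117*(-19683 + (28 - 4*sqrt(222))) = -117*(-19655 - 4*sqrt(222)) = 2299635 + 468*sqrt(222)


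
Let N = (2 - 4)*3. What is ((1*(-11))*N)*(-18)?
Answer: -1188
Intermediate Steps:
N = -6 (N = -2*3 = -6)
((1*(-11))*N)*(-18) = ((1*(-11))*(-6))*(-18) = -11*(-6)*(-18) = 66*(-18) = -1188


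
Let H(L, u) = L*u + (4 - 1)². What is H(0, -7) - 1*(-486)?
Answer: 495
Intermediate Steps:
H(L, u) = 9 + L*u (H(L, u) = L*u + 3² = L*u + 9 = 9 + L*u)
H(0, -7) - 1*(-486) = (9 + 0*(-7)) - 1*(-486) = (9 + 0) + 486 = 9 + 486 = 495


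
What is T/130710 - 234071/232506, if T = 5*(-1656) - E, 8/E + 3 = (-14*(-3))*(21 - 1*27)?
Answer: -51189774771/47837463650 ≈ -1.0701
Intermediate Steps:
E = -8/255 (E = 8/(-3 + (-14*(-3))*(21 - 1*27)) = 8/(-3 + 42*(21 - 27)) = 8/(-3 + 42*(-6)) = 8/(-3 - 252) = 8/(-255) = 8*(-1/255) = -8/255 ≈ -0.031373)
T = -2111392/255 (T = 5*(-1656) - 1*(-8/255) = -8280 + 8/255 = -2111392/255 ≈ -8280.0)
T/130710 - 234071/232506 = -2111392/255/130710 - 234071/232506 = -2111392/255*1/130710 - 234071*1/232506 = -1055696/16665525 - 234071/232506 = -51189774771/47837463650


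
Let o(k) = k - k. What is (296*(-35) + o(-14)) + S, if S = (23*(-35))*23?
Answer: -28875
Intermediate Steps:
o(k) = 0
S = -18515 (S = -805*23 = -18515)
(296*(-35) + o(-14)) + S = (296*(-35) + 0) - 18515 = (-10360 + 0) - 18515 = -10360 - 18515 = -28875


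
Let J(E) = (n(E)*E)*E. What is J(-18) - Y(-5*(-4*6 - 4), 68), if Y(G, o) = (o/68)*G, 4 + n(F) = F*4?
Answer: -24764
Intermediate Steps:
n(F) = -4 + 4*F (n(F) = -4 + F*4 = -4 + 4*F)
J(E) = E²*(-4 + 4*E) (J(E) = ((-4 + 4*E)*E)*E = (E*(-4 + 4*E))*E = E²*(-4 + 4*E))
Y(G, o) = G*o/68 (Y(G, o) = (o*(1/68))*G = (o/68)*G = G*o/68)
J(-18) - Y(-5*(-4*6 - 4), 68) = 4*(-18)²*(-1 - 18) - (-5*(-4*6 - 4))*68/68 = 4*324*(-19) - (-5*(-24 - 4))*68/68 = -24624 - (-5*(-28))*68/68 = -24624 - 140*68/68 = -24624 - 1*140 = -24624 - 140 = -24764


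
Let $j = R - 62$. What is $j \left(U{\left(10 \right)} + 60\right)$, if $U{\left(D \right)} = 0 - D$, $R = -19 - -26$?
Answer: $-2750$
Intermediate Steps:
$R = 7$ ($R = -19 + 26 = 7$)
$U{\left(D \right)} = - D$
$j = -55$ ($j = 7 - 62 = -55$)
$j \left(U{\left(10 \right)} + 60\right) = - 55 \left(\left(-1\right) 10 + 60\right) = - 55 \left(-10 + 60\right) = \left(-55\right) 50 = -2750$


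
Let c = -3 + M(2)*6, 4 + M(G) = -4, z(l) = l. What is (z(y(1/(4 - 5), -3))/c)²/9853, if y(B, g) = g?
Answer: 1/2847517 ≈ 3.5118e-7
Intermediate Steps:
M(G) = -8 (M(G) = -4 - 4 = -8)
c = -51 (c = -3 - 8*6 = -3 - 48 = -51)
(z(y(1/(4 - 5), -3))/c)²/9853 = (-3/(-51))²/9853 = (-3*(-1/51))²*(1/9853) = (1/17)²*(1/9853) = (1/289)*(1/9853) = 1/2847517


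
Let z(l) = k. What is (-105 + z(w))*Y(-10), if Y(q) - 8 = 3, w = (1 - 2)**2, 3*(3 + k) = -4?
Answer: -3608/3 ≈ -1202.7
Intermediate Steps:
k = -13/3 (k = -3 + (1/3)*(-4) = -3 - 4/3 = -13/3 ≈ -4.3333)
w = 1 (w = (-1)**2 = 1)
Y(q) = 11 (Y(q) = 8 + 3 = 11)
z(l) = -13/3
(-105 + z(w))*Y(-10) = (-105 - 13/3)*11 = -328/3*11 = -3608/3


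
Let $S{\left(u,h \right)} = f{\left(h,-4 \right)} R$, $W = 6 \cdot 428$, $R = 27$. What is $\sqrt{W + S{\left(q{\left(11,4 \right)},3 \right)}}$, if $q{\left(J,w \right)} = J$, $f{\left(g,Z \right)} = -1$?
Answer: $11 \sqrt{21} \approx 50.408$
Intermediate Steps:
$W = 2568$
$S{\left(u,h \right)} = -27$ ($S{\left(u,h \right)} = \left(-1\right) 27 = -27$)
$\sqrt{W + S{\left(q{\left(11,4 \right)},3 \right)}} = \sqrt{2568 - 27} = \sqrt{2541} = 11 \sqrt{21}$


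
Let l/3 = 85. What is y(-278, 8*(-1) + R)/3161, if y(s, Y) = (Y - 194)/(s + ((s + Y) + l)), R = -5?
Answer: 207/992554 ≈ 0.00020855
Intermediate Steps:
l = 255 (l = 3*85 = 255)
y(s, Y) = (-194 + Y)/(255 + Y + 2*s) (y(s, Y) = (Y - 194)/(s + ((s + Y) + 255)) = (-194 + Y)/(s + ((Y + s) + 255)) = (-194 + Y)/(s + (255 + Y + s)) = (-194 + Y)/(255 + Y + 2*s))
y(-278, 8*(-1) + R)/3161 = ((-194 + (8*(-1) - 5))/(255 + (8*(-1) - 5) + 2*(-278)))/3161 = ((-194 + (-8 - 5))/(255 + (-8 - 5) - 556))*(1/3161) = ((-194 - 13)/(255 - 13 - 556))*(1/3161) = (-207/(-314))*(1/3161) = -1/314*(-207)*(1/3161) = (207/314)*(1/3161) = 207/992554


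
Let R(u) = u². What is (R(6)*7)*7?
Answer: 1764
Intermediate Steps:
(R(6)*7)*7 = (6²*7)*7 = (36*7)*7 = 252*7 = 1764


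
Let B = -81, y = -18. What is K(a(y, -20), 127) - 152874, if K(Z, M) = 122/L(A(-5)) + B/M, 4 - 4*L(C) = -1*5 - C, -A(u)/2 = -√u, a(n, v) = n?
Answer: (-38830158*√5 + 174673735*I)/(127*(-9*I + 2*√5)) ≈ -1.5283e+5 - 21.608*I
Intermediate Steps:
A(u) = 2*√u (A(u) = -(-2)*√u = 2*√u)
L(C) = 9/4 + C/4 (L(C) = 1 - (-1*5 - C)/4 = 1 - (-5 - C)/4 = 1 + (5/4 + C/4) = 9/4 + C/4)
K(Z, M) = -81/M + 122/(9/4 + I*√5/2) (K(Z, M) = 122/(9/4 + (2*√(-5))/4) - 81/M = 122/(9/4 + (2*(I*√5))/4) - 81/M = 122/(9/4 + (2*I*√5)/4) - 81/M = 122/(9/4 + I*√5/2) - 81/M = -81/M + 122/(9/4 + I*√5/2))
K(a(y, -20), 127) - 152874 = (-729 + 488*127 - 162*I*√5)/(127*(9 + 2*I*√5)) - 152874 = (-729 + 61976 - 162*I*√5)/(127*(9 + 2*I*√5)) - 152874 = (61247 - 162*I*√5)/(127*(9 + 2*I*√5)) - 152874 = -152874 + (61247 - 162*I*√5)/(127*(9 + 2*I*√5))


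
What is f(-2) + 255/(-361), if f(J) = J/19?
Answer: -293/361 ≈ -0.81163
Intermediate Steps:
f(J) = J/19 (f(J) = J*(1/19) = J/19)
f(-2) + 255/(-361) = (1/19)*(-2) + 255/(-361) = -2/19 + 255*(-1/361) = -2/19 - 255/361 = -293/361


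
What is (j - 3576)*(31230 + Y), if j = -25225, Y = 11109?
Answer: -1219405539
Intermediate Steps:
(j - 3576)*(31230 + Y) = (-25225 - 3576)*(31230 + 11109) = -28801*42339 = -1219405539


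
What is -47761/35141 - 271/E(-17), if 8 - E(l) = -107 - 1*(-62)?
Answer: -12054544/1862473 ≈ -6.4723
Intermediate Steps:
E(l) = 53 (E(l) = 8 - (-107 - 1*(-62)) = 8 - (-107 + 62) = 8 - 1*(-45) = 8 + 45 = 53)
-47761/35141 - 271/E(-17) = -47761/35141 - 271/53 = -12054544/1862473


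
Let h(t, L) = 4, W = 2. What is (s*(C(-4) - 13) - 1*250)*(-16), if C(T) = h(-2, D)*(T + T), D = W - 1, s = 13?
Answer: 13360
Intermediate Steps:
D = 1 (D = 2 - 1 = 1)
C(T) = 8*T (C(T) = 4*(T + T) = 4*(2*T) = 8*T)
(s*(C(-4) - 13) - 1*250)*(-16) = (13*(8*(-4) - 13) - 1*250)*(-16) = (13*(-32 - 13) - 250)*(-16) = (13*(-45) - 250)*(-16) = (-585 - 250)*(-16) = -835*(-16) = 13360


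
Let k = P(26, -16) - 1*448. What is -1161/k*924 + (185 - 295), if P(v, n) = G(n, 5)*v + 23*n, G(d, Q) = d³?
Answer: -2682889/26828 ≈ -100.00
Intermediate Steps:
P(v, n) = 23*n + v*n³ (P(v, n) = n³*v + 23*n = v*n³ + 23*n = 23*n + v*n³)
k = -107312 (k = -16*(23 + 26*(-16)²) - 1*448 = -16*(23 + 26*256) - 448 = -16*(23 + 6656) - 448 = -16*6679 - 448 = -106864 - 448 = -107312)
-1161/k*924 + (185 - 295) = -1161/(-107312)*924 + (185 - 295) = -1161*(-1/107312)*924 - 110 = (1161/107312)*924 - 110 = 268191/26828 - 110 = -2682889/26828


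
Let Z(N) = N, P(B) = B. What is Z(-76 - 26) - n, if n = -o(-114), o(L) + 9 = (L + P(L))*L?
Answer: 25881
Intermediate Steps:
o(L) = -9 + 2*L**2 (o(L) = -9 + (L + L)*L = -9 + (2*L)*L = -9 + 2*L**2)
n = -25983 (n = -(-9 + 2*(-114)**2) = -(-9 + 2*12996) = -(-9 + 25992) = -1*25983 = -25983)
Z(-76 - 26) - n = (-76 - 26) - 1*(-25983) = -102 + 25983 = 25881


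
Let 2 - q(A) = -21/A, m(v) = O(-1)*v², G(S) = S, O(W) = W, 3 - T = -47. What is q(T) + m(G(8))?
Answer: -3079/50 ≈ -61.580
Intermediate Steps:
T = 50 (T = 3 - 1*(-47) = 3 + 47 = 50)
m(v) = -v²
q(A) = 2 + 21/A (q(A) = 2 - (-21)/A = 2 + 21/A)
q(T) + m(G(8)) = (2 + 21/50) - 1*8² = (2 + 21*(1/50)) - 1*64 = (2 + 21/50) - 64 = 121/50 - 64 = -3079/50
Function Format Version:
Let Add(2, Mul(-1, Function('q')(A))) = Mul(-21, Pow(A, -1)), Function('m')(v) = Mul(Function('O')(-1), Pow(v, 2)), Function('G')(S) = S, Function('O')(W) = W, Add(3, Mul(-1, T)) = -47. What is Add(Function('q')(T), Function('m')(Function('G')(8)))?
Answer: Rational(-3079, 50) ≈ -61.580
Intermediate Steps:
T = 50 (T = Add(3, Mul(-1, -47)) = Add(3, 47) = 50)
Function('m')(v) = Mul(-1, Pow(v, 2))
Function('q')(A) = Add(2, Mul(21, Pow(A, -1))) (Function('q')(A) = Add(2, Mul(-1, Mul(-21, Pow(A, -1)))) = Add(2, Mul(21, Pow(A, -1))))
Add(Function('q')(T), Function('m')(Function('G')(8))) = Add(Add(2, Mul(21, Pow(50, -1))), Mul(-1, Pow(8, 2))) = Add(Add(2, Mul(21, Rational(1, 50))), Mul(-1, 64)) = Add(Add(2, Rational(21, 50)), -64) = Add(Rational(121, 50), -64) = Rational(-3079, 50)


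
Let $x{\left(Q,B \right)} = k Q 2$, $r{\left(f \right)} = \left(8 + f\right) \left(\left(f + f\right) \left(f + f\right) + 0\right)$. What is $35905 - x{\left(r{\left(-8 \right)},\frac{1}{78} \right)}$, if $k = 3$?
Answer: $35905$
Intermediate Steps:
$r{\left(f \right)} = 4 f^{2} \left(8 + f\right)$ ($r{\left(f \right)} = \left(8 + f\right) \left(2 f 2 f + 0\right) = \left(8 + f\right) \left(4 f^{2} + 0\right) = \left(8 + f\right) 4 f^{2} = 4 f^{2} \left(8 + f\right)$)
$x{\left(Q,B \right)} = 6 Q$ ($x{\left(Q,B \right)} = 3 Q 2 = 6 Q$)
$35905 - x{\left(r{\left(-8 \right)},\frac{1}{78} \right)} = 35905 - 6 \cdot 4 \left(-8\right)^{2} \left(8 - 8\right) = 35905 - 6 \cdot 4 \cdot 64 \cdot 0 = 35905 - 6 \cdot 0 = 35905 - 0 = 35905 + 0 = 35905$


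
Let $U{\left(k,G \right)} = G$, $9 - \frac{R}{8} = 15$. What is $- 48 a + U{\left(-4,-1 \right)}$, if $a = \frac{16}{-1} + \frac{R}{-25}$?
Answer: $\frac{16871}{25} \approx 674.84$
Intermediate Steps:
$R = -48$ ($R = 72 - 120 = -48$)
$a = - \frac{352}{25}$ ($a = \frac{16}{-1} - \frac{48}{-25} = 16 \left(-1\right) - - \frac{48}{25} = -16 + \frac{48}{25} = - \frac{352}{25} \approx -14.08$)
$- 48 a + U{\left(-4,-1 \right)} = \left(-48\right) \left(- \frac{352}{25}\right) - 1 = \frac{16896}{25} - 1 = \frac{16871}{25}$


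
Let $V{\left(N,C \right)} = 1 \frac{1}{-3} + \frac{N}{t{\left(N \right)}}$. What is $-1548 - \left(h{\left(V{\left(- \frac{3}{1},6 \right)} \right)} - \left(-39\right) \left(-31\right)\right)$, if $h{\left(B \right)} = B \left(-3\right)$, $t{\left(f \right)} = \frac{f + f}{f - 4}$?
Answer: $- \frac{701}{2} \approx -350.5$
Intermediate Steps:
$t{\left(f \right)} = \frac{2 f}{-4 + f}$
$V{\left(N,C \right)} = - \frac{7}{3} + \frac{N}{2}$ ($V{\left(N,C \right)} = 1 \frac{1}{-3} + \frac{N}{2 N \frac{1}{-4 + N}} = 1 \left(- \frac{1}{3}\right) + N \frac{-4 + N}{2 N} = - \frac{1}{3} + \left(-2 + \frac{N}{2}\right) = - \frac{7}{3} + \frac{N}{2}$)
$h{\left(B \right)} = - 3 B$
$-1548 - \left(h{\left(V{\left(- \frac{3}{1},6 \right)} \right)} - \left(-39\right) \left(-31\right)\right) = -1548 - \left(- 3 \left(- \frac{7}{3} + \frac{\left(-3\right) 1^{-1}}{2}\right) - \left(-39\right) \left(-31\right)\right) = -1548 - \left(- 3 \left(- \frac{7}{3} + \frac{\left(-3\right) 1}{2}\right) - 1209\right) = -1548 - \left(- 3 \left(- \frac{7}{3} + \frac{1}{2} \left(-3\right)\right) - 1209\right) = -1548 - \left(- 3 \left(- \frac{7}{3} - \frac{3}{2}\right) - 1209\right) = -1548 - \left(\left(-3\right) \left(- \frac{23}{6}\right) - 1209\right) = -1548 - \left(\frac{23}{2} - 1209\right) = -1548 - - \frac{2395}{2} = -1548 + \frac{2395}{2} = - \frac{701}{2}$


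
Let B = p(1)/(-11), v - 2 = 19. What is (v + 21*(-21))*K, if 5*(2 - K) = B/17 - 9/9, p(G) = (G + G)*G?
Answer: -172956/187 ≈ -924.90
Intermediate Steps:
v = 21 (v = 2 + 19 = 21)
p(G) = 2*G**2 (p(G) = (2*G)*G = 2*G**2)
B = -2/11 (B = (2*1**2)/(-11) = (2*1)*(-1/11) = 2*(-1/11) = -2/11 ≈ -0.18182)
K = 2059/935 (K = 2 - (-2/11/17 - 9/9)/5 = 2 - (-2/11*1/17 - 9*1/9)/5 = 2 - (-2/187 - 1)/5 = 2 - 1/5*(-189/187) = 2 + 189/935 = 2059/935 ≈ 2.2021)
(v + 21*(-21))*K = (21 + 21*(-21))*(2059/935) = (21 - 441)*(2059/935) = -420*2059/935 = -172956/187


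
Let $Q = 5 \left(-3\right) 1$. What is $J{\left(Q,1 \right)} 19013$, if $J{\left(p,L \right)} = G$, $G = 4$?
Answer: $76052$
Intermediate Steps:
$Q = -15$ ($Q = \left(-15\right) 1 = -15$)
$J{\left(p,L \right)} = 4$
$J{\left(Q,1 \right)} 19013 = 4 \cdot 19013 = 76052$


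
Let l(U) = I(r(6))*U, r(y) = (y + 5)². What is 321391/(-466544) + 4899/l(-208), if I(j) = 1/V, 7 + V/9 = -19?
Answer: 2570977547/466544 ≈ 5510.7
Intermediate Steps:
V = -234 (V = -63 + 9*(-19) = -63 - 171 = -234)
r(y) = (5 + y)²
I(j) = -1/234 (I(j) = 1/(-234) = -1/234)
l(U) = -U/234
321391/(-466544) + 4899/l(-208) = 321391/(-466544) + 4899/((-1/234*(-208))) = 321391*(-1/466544) + 4899/(8/9) = -321391/466544 + 4899*(9/8) = -321391/466544 + 44091/8 = 2570977547/466544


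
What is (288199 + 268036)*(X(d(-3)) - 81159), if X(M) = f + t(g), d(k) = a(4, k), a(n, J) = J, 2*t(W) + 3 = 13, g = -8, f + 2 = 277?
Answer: -44987730565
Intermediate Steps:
f = 275 (f = -2 + 277 = 275)
t(W) = 5 (t(W) = -3/2 + (½)*13 = -3/2 + 13/2 = 5)
d(k) = k
X(M) = 280 (X(M) = 275 + 5 = 280)
(288199 + 268036)*(X(d(-3)) - 81159) = (288199 + 268036)*(280 - 81159) = 556235*(-80879) = -44987730565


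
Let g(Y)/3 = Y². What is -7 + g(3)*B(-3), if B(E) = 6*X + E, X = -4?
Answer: -736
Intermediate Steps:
B(E) = -24 + E (B(E) = 6*(-4) + E = -24 + E)
g(Y) = 3*Y²
-7 + g(3)*B(-3) = -7 + (3*3²)*(-24 - 3) = -7 + (3*9)*(-27) = -7 + 27*(-27) = -7 - 729 = -736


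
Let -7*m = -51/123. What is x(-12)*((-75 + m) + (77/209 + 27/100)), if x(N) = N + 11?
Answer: 40517069/545300 ≈ 74.302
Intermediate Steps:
m = 17/287 (m = -(-1)*51/123/7 = -(-1)*51*(1/123)/7 = -(-1)*17/(7*41) = -⅐*(-17/41) = 17/287 ≈ 0.059233)
x(N) = 11 + N
x(-12)*((-75 + m) + (77/209 + 27/100)) = (11 - 12)*((-75 + 17/287) + (77/209 + 27/100)) = -(-21508/287 + (77*(1/209) + 27*(1/100))) = -(-21508/287 + (7/19 + 27/100)) = -(-21508/287 + 1213/1900) = -1*(-40517069/545300) = 40517069/545300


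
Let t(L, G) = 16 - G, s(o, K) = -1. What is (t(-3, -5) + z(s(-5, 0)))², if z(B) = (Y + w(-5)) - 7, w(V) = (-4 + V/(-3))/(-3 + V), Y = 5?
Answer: 214369/576 ≈ 372.17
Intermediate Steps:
w(V) = (-4 - V/3)/(-3 + V) (w(V) = (-4 + V*(-⅓))/(-3 + V) = (-4 - V/3)/(-3 + V))
z(B) = -41/24 (z(B) = (5 + (-12 - 1*(-5))/(3*(-3 - 5))) - 7 = (5 + (⅓)*(-12 + 5)/(-8)) - 7 = (5 + (⅓)*(-⅛)*(-7)) - 7 = (5 + 7/24) - 7 = 127/24 - 7 = -41/24)
(t(-3, -5) + z(s(-5, 0)))² = ((16 - 1*(-5)) - 41/24)² = ((16 + 5) - 41/24)² = (21 - 41/24)² = (463/24)² = 214369/576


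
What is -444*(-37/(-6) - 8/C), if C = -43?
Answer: -121286/43 ≈ -2820.6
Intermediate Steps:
-444*(-37/(-6) - 8/C) = -444*(-37/(-6) - 8/(-43)) = -444*(-37*(-1/6) - 8*(-1/43)) = -444*(37/6 + 8/43) = -444*1639/258 = -121286/43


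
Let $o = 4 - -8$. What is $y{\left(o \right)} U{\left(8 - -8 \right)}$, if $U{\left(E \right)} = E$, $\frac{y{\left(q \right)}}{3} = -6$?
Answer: $-288$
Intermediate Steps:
$o = 12$ ($o = 4 + 8 = 12$)
$y{\left(q \right)} = -18$ ($y{\left(q \right)} = 3 \left(-6\right) = -18$)
$y{\left(o \right)} U{\left(8 - -8 \right)} = - 18 \left(8 - -8\right) = - 18 \left(8 + 8\right) = \left(-18\right) 16 = -288$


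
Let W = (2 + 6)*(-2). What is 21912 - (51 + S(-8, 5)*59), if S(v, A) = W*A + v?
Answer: 27053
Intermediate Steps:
W = -16 (W = 8*(-2) = -16)
S(v, A) = v - 16*A (S(v, A) = -16*A + v = v - 16*A)
21912 - (51 + S(-8, 5)*59) = 21912 - (51 + (-8 - 16*5)*59) = 21912 - (51 + (-8 - 80)*59) = 21912 - (51 - 88*59) = 21912 - (51 - 5192) = 21912 - 1*(-5141) = 21912 + 5141 = 27053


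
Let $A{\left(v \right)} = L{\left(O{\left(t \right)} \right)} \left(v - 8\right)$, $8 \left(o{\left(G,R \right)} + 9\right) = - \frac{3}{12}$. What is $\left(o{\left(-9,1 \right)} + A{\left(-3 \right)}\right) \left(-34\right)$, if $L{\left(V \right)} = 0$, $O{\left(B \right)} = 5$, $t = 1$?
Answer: $\frac{4913}{16} \approx 307.06$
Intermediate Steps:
$o{\left(G,R \right)} = - \frac{289}{32}$ ($o{\left(G,R \right)} = -9 + \frac{\left(-3\right) \frac{1}{12}}{8} = -9 + \frac{1}{8} \left(- \frac{1}{4}\right) = -9 - \frac{1}{32} = - \frac{289}{32}$)
$A{\left(v \right)} = 0$ ($A{\left(v \right)} = 0 \left(v - 8\right) = 0 \left(-8 + v\right) = 0$)
$\left(o{\left(-9,1 \right)} + A{\left(-3 \right)}\right) \left(-34\right) = \left(- \frac{289}{32} + 0\right) \left(-34\right) = \left(- \frac{289}{32}\right) \left(-34\right) = \frac{4913}{16}$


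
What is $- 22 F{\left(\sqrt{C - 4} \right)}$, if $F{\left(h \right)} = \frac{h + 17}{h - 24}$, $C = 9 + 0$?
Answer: $\frac{9086}{571} + \frac{902 \sqrt{5}}{571} \approx 19.445$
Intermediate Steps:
$C = 9$
$F{\left(h \right)} = \frac{17 + h}{-24 + h}$
$- 22 F{\left(\sqrt{C - 4} \right)} = - 22 \frac{17 + \sqrt{9 - 4}}{-24 + \sqrt{9 - 4}} = - 22 \frac{17 + \sqrt{5}}{-24 + \sqrt{5}} = - \frac{22 \left(17 + \sqrt{5}\right)}{-24 + \sqrt{5}}$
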